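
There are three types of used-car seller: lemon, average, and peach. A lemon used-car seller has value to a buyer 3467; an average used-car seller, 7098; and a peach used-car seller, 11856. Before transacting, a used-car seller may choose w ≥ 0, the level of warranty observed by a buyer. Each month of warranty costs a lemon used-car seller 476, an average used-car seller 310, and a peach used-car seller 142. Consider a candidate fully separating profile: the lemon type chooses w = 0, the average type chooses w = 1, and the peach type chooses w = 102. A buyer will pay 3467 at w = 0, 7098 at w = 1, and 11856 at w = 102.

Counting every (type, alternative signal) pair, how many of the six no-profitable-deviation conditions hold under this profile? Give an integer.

3

Peach (own payoff 11856 − 142×102 = -2628): to w=0 gives 3467 → profitable ✗; to w=1 gives 7098 − 142×1 = 6956 → profitable ✗.
Average (own payoff 7098 − 310×1 = 6788): to w=0 gives 3467 → no gain ✓; to w=102 gives 11856 − 310×102 = -19764 → no gain ✓.
Lemon (own payoff 3467): to w=1 gives 7098 − 476×1 = 6622 → profitable ✗; to w=102 gives 11856 − 476×102 = -36696 → no gain ✓.
3 of the 6 constraints hold; not an equilibrium.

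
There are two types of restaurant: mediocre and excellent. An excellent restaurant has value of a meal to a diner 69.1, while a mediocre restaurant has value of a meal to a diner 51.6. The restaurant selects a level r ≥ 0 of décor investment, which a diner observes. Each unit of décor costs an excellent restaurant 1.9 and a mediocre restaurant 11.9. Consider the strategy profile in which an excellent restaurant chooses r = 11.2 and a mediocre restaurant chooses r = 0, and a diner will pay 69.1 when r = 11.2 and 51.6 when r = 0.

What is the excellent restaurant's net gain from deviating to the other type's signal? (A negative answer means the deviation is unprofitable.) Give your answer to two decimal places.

3.78

Playing r = 11.2 the excellent restaurant receives 69.1 − 1.9 × 11.2 = 47.82.
Deviating to r = 0 yields 51.6 instead.
Gain from deviating: 51.6 − 47.82 = 3.78.
The gain is positive, so the excellent type's incentive-compatibility constraint is violated — this profile is not a separating equilibrium.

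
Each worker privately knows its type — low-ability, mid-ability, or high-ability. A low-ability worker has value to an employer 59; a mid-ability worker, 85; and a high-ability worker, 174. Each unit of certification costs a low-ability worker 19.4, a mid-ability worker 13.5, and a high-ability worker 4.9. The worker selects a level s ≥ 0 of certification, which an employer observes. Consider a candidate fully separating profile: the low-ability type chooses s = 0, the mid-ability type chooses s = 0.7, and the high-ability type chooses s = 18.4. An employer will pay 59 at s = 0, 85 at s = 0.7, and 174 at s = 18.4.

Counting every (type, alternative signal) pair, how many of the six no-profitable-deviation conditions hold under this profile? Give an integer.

Mid-ability (own payoff 85 − 13.5×0.7 = 75.55): to s=0 gives 59 → no gain ✓; to s=18.4 gives 174 − 13.5×18.4 = -74.4 → no gain ✓.
High-ability (own payoff 174 − 4.9×18.4 = 83.84): to s=0 gives 59 → no gain ✓; to s=0.7 gives 85 − 4.9×0.7 = 81.57 → no gain ✓.
Low-ability (own payoff 59): to s=0.7 gives 85 − 19.4×0.7 = 71.42 → profitable ✗; to s=18.4 gives 174 − 19.4×18.4 = -182.96 → no gain ✓.
5 of the 6 constraints hold; not an equilibrium.

5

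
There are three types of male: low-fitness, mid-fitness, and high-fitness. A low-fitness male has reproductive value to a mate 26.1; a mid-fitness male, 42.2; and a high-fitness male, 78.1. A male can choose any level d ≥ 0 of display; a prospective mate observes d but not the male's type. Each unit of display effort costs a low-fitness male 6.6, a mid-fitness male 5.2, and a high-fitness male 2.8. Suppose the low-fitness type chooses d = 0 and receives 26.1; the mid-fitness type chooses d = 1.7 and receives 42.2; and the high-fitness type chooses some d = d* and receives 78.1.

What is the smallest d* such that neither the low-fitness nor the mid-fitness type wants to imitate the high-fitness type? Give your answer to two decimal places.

8.60

Low-fitness type (on-path payoff 26.1) won't mimic when 26.1 ≥ 78.1 − 6.6·d*, i.e. d* ≥ 7.88.
Mid-fitness type (on-path payoff 42.2 − 5.2×1.7 = 33.36) won't mimic when 33.36 ≥ 78.1 − 5.2·d*, i.e. d* ≥ 8.60.
Both must hold, so d* = max(7.88, 8.60) = 8.60. The mid-fitness type's constraint binds.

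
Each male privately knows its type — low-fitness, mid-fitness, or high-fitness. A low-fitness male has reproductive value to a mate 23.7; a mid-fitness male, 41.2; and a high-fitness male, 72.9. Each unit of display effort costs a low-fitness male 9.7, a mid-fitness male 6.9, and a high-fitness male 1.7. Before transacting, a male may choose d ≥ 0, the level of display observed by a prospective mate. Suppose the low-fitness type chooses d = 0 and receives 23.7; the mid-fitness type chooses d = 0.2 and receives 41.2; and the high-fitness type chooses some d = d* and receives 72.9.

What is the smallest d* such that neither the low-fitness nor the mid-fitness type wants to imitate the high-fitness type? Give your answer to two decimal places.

Low-fitness type (on-path payoff 23.7) won't mimic when 23.7 ≥ 72.9 − 9.7·d*, i.e. d* ≥ 5.07.
Mid-fitness type (on-path payoff 41.2 − 6.9×0.2 = 39.82) won't mimic when 39.82 ≥ 72.9 − 6.9·d*, i.e. d* ≥ 4.79.
Both must hold, so d* = max(5.07, 4.79) = 5.07. The low-fitness type's constraint binds.

5.07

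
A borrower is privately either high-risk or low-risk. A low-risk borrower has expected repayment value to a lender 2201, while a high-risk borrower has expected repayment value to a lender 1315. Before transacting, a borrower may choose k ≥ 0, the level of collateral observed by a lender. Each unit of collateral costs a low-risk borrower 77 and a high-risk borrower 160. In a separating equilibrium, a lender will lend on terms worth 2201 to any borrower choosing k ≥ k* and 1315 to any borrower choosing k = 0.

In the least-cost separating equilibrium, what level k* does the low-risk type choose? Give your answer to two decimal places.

5.54

A high-risk borrower choosing k = 0 receives 1315.
Imitating at k* instead would pay 2201 at cost 160·k*, netting 2201 − 160·k*.
Indifference: 1315 = 2201 − 160·k*, so k* = (2201 − 1315) / 160 ≈ 5.54.
At k* the high-risk type's incentive constraint just binds; the low-risk type strictly prefers k* since its per-unit cost is lower.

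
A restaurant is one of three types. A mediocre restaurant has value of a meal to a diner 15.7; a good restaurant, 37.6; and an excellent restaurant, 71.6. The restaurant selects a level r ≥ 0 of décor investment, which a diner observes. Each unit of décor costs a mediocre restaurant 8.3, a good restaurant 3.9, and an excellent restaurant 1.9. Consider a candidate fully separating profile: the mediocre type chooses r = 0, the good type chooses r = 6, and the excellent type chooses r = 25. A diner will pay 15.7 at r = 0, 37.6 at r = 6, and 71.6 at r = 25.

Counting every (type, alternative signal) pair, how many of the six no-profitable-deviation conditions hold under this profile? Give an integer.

4

Mediocre (own payoff 15.7): to r=6 gives 37.6 − 8.3×6 = -12.2 → no gain ✓; to r=25 gives 71.6 − 8.3×25 = -135.9 → no gain ✓.
Excellent (own payoff 71.6 − 1.9×25 = 24.1): to r=0 gives 15.7 → no gain ✓; to r=6 gives 37.6 − 1.9×6 = 26.2 → profitable ✗.
Good (own payoff 37.6 − 3.9×6 = 14.2): to r=0 gives 15.7 → profitable ✗; to r=25 gives 71.6 − 3.9×25 = -25.9 → no gain ✓.
4 of the 6 constraints hold; not an equilibrium.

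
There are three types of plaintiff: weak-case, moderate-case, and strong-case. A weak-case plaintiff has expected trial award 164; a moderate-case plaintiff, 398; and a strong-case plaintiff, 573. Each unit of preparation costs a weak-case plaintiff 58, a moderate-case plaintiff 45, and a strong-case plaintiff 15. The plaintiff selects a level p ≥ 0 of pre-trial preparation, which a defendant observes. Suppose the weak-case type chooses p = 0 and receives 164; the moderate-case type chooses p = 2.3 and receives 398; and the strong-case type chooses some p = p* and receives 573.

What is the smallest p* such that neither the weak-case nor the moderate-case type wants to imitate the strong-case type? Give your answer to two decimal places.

Moderate-case type (on-path payoff 398 − 45×2.3 = 294.5) won't mimic when 294.5 ≥ 573 − 45·p*, i.e. p* ≥ 6.19.
Weak-case type (on-path payoff 164) won't mimic when 164 ≥ 573 − 58·p*, i.e. p* ≥ 7.05.
Both must hold, so p* = max(7.05, 6.19) = 7.05. The weak-case type's constraint binds.

7.05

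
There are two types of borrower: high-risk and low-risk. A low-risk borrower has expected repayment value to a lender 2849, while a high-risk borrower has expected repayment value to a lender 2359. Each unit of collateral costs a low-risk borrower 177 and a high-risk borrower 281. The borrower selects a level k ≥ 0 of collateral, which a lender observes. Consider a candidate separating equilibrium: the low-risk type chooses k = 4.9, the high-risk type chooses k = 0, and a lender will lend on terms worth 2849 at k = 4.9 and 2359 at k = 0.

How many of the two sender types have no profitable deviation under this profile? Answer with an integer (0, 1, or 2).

1

High-risk type: stay at 0 → 2359; mimic → 2849 − 281 × 4.9 = 1472.1. IC holds (2359 ≥ 1472.1).
Low-risk type: signal → 2849 − 177 × 4.9 = 1981.7; deviate to 0 → 2359. IC fails (1981.7 < 2359).
1 of 2 constraints hold, so this profile is not an equilibrium.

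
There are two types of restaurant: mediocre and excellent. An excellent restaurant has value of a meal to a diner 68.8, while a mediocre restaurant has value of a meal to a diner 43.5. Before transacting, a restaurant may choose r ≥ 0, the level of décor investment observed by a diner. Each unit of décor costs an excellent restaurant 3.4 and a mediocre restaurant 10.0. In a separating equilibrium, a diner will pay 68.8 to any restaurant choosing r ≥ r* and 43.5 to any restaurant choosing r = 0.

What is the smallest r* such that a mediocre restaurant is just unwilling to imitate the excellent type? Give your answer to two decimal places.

A mediocre restaurant choosing r = 0 receives 43.5.
Imitating at r* instead would pay 68.8 at cost 10.0·r*, netting 68.8 − 10.0·r*.
Indifference: 43.5 = 68.8 − 10.0·r*, so r* = (68.8 − 43.5) / 10.0 = 2.53.
This is the mediocre type's binding incentive-compatibility constraint; any r ≥ 2.53 sustains separation on that side.

2.53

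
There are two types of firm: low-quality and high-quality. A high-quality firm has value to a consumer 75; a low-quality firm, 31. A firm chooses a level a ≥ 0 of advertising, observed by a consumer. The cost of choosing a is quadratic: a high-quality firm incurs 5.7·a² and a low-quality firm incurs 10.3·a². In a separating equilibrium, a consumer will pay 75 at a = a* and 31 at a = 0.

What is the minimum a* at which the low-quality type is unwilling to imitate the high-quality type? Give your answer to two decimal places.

The low-quality type at a = 0 receives 31; imitating at a* yields 75 − 10.3·a*².
Indifference: 31 = 75 − 10.3·a*², so a*² = (75 − 31) / 10.3 ≈ 4.2718.
a* = √4.2718 ≈ 2.07.

2.07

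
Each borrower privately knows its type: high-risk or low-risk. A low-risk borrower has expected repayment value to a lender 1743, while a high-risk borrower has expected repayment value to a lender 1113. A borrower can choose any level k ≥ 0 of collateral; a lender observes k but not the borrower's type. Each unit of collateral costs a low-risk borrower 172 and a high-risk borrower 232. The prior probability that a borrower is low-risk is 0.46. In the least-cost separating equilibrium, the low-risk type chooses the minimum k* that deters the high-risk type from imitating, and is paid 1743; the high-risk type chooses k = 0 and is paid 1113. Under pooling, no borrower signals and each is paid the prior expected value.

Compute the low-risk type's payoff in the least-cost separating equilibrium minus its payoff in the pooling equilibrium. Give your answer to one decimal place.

-126.9

Least-cost separating signal: k* solves 1113 = 1743 − 232·k*, so k* = (1743 − 1113)/232 ≈ 2.7155.
Low-risk type's separating payoff: 1743 − 172 × k* = 1743 − 172 × (1743 − 1113)/232 = 1743 − 108360/232 ≈ 1275.931.
Pooling payoff: 0.46 × 1743 + 0.54 × 1113 = 1402.8.
Difference: 1275.931 − 1402.8 = -126.869, i.e. -126.9 to one decimal place.
The low-risk type would prefer the pooling outcome.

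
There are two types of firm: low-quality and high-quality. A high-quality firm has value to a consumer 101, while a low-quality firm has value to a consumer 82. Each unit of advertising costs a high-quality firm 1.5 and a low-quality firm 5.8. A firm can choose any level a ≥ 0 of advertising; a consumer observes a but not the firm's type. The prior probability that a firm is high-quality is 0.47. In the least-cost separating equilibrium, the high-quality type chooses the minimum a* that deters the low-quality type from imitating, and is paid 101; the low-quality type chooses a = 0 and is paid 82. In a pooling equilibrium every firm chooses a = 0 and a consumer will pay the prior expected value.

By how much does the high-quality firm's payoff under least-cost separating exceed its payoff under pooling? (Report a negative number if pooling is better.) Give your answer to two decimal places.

5.16

Least-cost separating signal: a* solves 82 = 101 − 5.8·a*, so a* = (101 − 82)/5.8 ≈ 3.2759.
High-quality type's separating payoff: 101 − 1.5 × a* = 101 − 1.5 × (101 − 82)/5.8 = 101 − 28.5/5.8 ≈ 96.0862.
Pooling payoff: 0.47 × 101 + 0.53 × 82 = 90.93.
Difference: 96.0862 − 90.93 = 5.1562, i.e. 5.16 to two decimal places.
The high-quality type prefers to separate.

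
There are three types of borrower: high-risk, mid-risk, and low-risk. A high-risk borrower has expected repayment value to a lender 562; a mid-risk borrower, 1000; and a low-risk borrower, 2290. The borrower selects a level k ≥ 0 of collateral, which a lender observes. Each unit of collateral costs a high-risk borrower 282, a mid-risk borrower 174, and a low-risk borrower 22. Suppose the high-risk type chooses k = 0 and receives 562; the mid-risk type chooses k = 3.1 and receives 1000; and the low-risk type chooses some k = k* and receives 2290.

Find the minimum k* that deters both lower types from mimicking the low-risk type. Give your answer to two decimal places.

10.51

Mid-risk type (on-path payoff 1000 − 174×3.1 = 460.6) won't mimic when 460.6 ≥ 2290 − 174·k*, i.e. k* ≥ 10.51.
High-risk type (on-path payoff 562) won't mimic when 562 ≥ 2290 − 282·k*, i.e. k* ≥ 6.13.
Both must hold, so k* = max(6.13, 10.51) = 10.51. The mid-risk type's constraint binds.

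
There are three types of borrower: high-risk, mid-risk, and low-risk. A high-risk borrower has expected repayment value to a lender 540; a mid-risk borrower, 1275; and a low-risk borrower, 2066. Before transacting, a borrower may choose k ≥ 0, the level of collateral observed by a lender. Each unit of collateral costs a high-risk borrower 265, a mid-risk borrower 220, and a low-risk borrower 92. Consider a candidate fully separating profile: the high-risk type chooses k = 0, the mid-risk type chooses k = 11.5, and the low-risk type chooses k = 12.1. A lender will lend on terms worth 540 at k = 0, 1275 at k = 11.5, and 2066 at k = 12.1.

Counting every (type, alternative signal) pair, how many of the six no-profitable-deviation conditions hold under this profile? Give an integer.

4

High-risk (own payoff 540): to k=11.5 gives 1275 − 265×11.5 = -1772.5 → no gain ✓; to k=12.1 gives 2066 − 265×12.1 = -1140.5 → no gain ✓.
Low-risk (own payoff 2066 − 92×12.1 = 952.8): to k=0 gives 540 → no gain ✓; to k=11.5 gives 1275 − 92×11.5 = 217 → no gain ✓.
Mid-risk (own payoff 1275 − 220×11.5 = -1255): to k=0 gives 540 → profitable ✗; to k=12.1 gives 2066 − 220×12.1 = -596 → profitable ✗.
4 of the 6 constraints hold; not an equilibrium.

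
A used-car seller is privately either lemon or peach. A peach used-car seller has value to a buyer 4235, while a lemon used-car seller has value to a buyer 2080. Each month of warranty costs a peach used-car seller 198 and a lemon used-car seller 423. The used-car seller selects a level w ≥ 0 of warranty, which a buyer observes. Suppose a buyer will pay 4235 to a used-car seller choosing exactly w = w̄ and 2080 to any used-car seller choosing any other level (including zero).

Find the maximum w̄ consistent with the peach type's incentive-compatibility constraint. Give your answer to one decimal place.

Choosing w̄ yields the peach type 4235 − 198·w̄; choosing zero yields 2080.
The peach type is indifferent at 4235 − 198·w̄ = 2080, i.e. w̄ = (4235 − 2080) / 198 ≈ 10.9.
For any w̄ above 10.9 the peach type would rather pool at zero, so separation collapses.

10.9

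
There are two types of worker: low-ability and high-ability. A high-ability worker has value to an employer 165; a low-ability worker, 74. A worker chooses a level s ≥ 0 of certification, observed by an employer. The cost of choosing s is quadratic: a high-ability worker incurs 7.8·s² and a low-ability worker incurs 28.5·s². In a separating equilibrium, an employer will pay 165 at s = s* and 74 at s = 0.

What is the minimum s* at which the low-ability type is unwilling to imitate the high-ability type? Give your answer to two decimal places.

The low-ability type at s = 0 receives 74; imitating at s* yields 165 − 28.5·s*².
Indifference: 74 = 165 − 28.5·s*², so s*² = (165 − 74) / 28.5 ≈ 3.1930.
s* = √3.1930 ≈ 1.79.

1.79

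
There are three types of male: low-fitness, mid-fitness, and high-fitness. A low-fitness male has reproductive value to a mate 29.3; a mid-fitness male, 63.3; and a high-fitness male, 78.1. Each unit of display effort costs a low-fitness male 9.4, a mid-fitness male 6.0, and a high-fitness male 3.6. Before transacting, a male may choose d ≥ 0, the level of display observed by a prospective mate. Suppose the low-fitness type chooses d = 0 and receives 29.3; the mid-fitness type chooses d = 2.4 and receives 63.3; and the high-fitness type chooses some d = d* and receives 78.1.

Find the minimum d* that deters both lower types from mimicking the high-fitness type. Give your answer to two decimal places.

Mid-fitness type (on-path payoff 63.3 − 6.0×2.4 = 48.9) won't mimic when 48.9 ≥ 78.1 − 6.0·d*, i.e. d* ≥ 4.87.
Low-fitness type (on-path payoff 29.3) won't mimic when 29.3 ≥ 78.1 − 9.4·d*, i.e. d* ≥ 5.19.
Both must hold, so d* = max(5.19, 4.87) = 5.19. The low-fitness type's constraint binds.

5.19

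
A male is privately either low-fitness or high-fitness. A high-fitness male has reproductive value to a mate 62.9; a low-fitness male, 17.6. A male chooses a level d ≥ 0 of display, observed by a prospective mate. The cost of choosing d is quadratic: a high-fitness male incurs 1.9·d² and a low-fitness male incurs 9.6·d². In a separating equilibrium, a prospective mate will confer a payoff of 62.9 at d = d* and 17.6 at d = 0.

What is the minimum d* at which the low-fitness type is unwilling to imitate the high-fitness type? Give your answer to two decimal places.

2.17

The low-fitness type at d = 0 receives 17.6; imitating at d* yields 62.9 − 9.6·d*².
Indifference: 17.6 = 62.9 − 9.6·d*², so d*² = (62.9 − 17.6) / 9.6 ≈ 4.7188.
d* = √4.7188 ≈ 2.17.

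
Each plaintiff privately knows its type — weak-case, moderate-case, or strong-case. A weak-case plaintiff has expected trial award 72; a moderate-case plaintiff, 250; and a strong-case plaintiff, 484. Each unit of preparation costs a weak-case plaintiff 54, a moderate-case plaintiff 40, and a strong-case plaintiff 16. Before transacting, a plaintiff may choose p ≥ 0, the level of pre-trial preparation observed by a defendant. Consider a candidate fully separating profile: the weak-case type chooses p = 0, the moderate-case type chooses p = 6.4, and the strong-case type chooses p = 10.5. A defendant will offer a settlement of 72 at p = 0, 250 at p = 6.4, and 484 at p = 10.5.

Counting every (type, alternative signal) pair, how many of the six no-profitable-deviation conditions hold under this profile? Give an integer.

4

Strong-case (own payoff 484 − 16×10.5 = 316): to p=0 gives 72 → no gain ✓; to p=6.4 gives 250 − 16×6.4 = 147.6 → no gain ✓.
Weak-case (own payoff 72): to p=6.4 gives 250 − 54×6.4 = -95.6 → no gain ✓; to p=10.5 gives 484 − 54×10.5 = -83 → no gain ✓.
Moderate-case (own payoff 250 − 40×6.4 = -6): to p=0 gives 72 → profitable ✗; to p=10.5 gives 484 − 40×10.5 = 64 → profitable ✗.
4 of the 6 constraints hold; not an equilibrium.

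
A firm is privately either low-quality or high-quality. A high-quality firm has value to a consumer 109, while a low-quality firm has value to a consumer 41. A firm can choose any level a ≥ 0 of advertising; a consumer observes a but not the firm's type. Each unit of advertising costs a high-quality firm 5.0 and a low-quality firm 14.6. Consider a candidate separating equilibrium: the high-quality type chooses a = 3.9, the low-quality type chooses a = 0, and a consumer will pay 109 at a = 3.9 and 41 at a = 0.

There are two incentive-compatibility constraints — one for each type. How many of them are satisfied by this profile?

1

Low-quality type: stay at 0 → 41; mimic → 109 − 14.6 × 3.9 = 52.06. IC fails (41 < 52.06).
High-quality type: signal → 109 − 5.0 × 3.9 = 89.5; deviate to 0 → 41. IC holds (89.5 ≥ 41).
1 of 2 constraints hold, so this profile is not an equilibrium.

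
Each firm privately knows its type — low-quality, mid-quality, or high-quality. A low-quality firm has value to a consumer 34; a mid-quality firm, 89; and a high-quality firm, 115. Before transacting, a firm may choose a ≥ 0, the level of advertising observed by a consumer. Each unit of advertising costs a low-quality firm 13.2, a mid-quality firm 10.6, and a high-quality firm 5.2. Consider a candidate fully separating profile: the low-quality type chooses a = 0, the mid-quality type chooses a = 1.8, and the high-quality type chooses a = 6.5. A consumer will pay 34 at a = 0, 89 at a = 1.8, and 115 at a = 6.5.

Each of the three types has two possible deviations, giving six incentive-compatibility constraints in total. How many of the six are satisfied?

5

Low-quality (own payoff 34): to a=1.8 gives 89 − 13.2×1.8 = 65.24 → profitable ✗; to a=6.5 gives 115 − 13.2×6.5 = 29.2 → no gain ✓.
Mid-quality (own payoff 89 − 10.6×1.8 = 69.92): to a=0 gives 34 → no gain ✓; to a=6.5 gives 115 − 10.6×6.5 = 46.1 → no gain ✓.
High-quality (own payoff 115 − 5.2×6.5 = 81.2): to a=0 gives 34 → no gain ✓; to a=1.8 gives 89 − 5.2×1.8 = 79.64 → no gain ✓.
5 of the 6 constraints hold; not an equilibrium.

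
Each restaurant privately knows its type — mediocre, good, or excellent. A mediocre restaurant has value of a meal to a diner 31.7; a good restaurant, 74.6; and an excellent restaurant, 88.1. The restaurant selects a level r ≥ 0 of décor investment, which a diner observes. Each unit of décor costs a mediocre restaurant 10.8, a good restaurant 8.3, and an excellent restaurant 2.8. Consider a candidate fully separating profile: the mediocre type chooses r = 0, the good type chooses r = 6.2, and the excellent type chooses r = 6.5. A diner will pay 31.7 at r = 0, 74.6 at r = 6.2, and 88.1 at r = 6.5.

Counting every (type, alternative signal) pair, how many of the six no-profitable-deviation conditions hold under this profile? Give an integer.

Excellent (own payoff 88.1 − 2.8×6.5 = 69.9): to r=0 gives 31.7 → no gain ✓; to r=6.2 gives 74.6 − 2.8×6.2 = 57.24 → no gain ✓.
Good (own payoff 74.6 − 8.3×6.2 = 23.14): to r=0 gives 31.7 → profitable ✗; to r=6.5 gives 88.1 − 8.3×6.5 = 34.15 → profitable ✗.
Mediocre (own payoff 31.7): to r=6.2 gives 74.6 − 10.8×6.2 = 7.64 → no gain ✓; to r=6.5 gives 88.1 − 10.8×6.5 = 17.9 → no gain ✓.
4 of the 6 constraints hold; not an equilibrium.

4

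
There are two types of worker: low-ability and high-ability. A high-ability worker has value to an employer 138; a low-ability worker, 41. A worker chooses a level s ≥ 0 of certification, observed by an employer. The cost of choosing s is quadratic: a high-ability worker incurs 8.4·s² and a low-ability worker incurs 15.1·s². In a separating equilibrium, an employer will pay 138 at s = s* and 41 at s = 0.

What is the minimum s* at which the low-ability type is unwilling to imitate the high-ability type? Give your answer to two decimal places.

2.53

The low-ability type at s = 0 receives 41; imitating at s* yields 138 − 15.1·s*².
Indifference: 41 = 138 − 15.1·s*², so s*² = (138 − 41) / 15.1 ≈ 6.4238.
s* = √6.4238 ≈ 2.53.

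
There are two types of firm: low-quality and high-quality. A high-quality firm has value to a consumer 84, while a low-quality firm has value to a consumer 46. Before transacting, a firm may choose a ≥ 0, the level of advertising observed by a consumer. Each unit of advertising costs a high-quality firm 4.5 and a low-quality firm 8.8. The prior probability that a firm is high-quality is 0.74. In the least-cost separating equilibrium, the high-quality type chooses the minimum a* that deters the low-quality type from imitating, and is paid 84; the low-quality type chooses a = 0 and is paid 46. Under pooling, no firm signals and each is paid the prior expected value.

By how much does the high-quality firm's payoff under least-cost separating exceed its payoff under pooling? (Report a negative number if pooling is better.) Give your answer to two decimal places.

Least-cost separating signal: a* solves 46 = 84 − 8.8·a*, so a* = (84 − 46)/8.8 ≈ 4.3182.
High-quality type's separating payoff: 84 − 4.5 × a* = 84 − 4.5 × (84 − 46)/8.8 = 84 − 171/8.8 ≈ 64.5682.
Pooling payoff: 0.74 × 84 + 0.26 × 46 = 74.12.
Difference: 64.5682 − 74.12 = -9.5518, i.e. -9.55 to two decimal places.
The high-quality type would prefer the pooling outcome.

-9.55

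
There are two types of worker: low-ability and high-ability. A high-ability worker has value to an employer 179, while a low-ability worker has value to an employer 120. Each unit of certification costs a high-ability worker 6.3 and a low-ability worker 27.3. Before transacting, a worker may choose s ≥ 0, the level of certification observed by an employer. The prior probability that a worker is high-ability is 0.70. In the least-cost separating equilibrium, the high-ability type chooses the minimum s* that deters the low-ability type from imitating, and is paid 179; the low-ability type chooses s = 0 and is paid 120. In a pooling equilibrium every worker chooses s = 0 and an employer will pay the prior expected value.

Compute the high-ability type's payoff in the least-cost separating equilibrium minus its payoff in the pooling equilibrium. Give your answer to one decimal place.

4.1

Least-cost separating signal: s* solves 120 = 179 − 27.3·s*, so s* = (179 − 120)/27.3 ≈ 2.1612.
High-ability type's separating payoff: 179 − 6.3 × s* = 179 − 6.3 × (179 − 120)/27.3 = 179 − 371.7/27.3 ≈ 165.385.
Pooling payoff: 0.70 × 179 + 0.30 × 120 = 161.3.
Difference: 165.385 − 161.3 = 4.085, i.e. 4.1 to one decimal place.
The high-ability type prefers to separate.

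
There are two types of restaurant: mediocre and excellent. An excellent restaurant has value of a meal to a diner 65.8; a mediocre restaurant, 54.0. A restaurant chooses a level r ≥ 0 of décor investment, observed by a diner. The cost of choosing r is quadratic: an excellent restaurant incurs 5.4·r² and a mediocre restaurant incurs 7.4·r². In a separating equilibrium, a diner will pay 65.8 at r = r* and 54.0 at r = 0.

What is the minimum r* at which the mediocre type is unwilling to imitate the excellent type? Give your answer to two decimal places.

1.26

The mediocre type at r = 0 receives 54.0; imitating at r* yields 65.8 − 7.4·r*².
Indifference: 54.0 = 65.8 − 7.4·r*², so r*² = (65.8 − 54.0) / 7.4 ≈ 1.5946.
r* = √1.5946 ≈ 1.26.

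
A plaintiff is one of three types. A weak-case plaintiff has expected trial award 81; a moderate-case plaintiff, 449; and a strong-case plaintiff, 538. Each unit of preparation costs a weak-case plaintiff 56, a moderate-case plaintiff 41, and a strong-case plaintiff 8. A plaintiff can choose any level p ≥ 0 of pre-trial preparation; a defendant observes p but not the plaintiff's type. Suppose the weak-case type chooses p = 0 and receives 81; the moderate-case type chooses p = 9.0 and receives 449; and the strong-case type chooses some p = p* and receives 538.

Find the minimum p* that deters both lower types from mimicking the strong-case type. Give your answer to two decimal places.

11.17

Weak-case type (on-path payoff 81) won't mimic when 81 ≥ 538 − 56·p*, i.e. p* ≥ 8.16.
Moderate-case type (on-path payoff 449 − 41×9.0 = 80) won't mimic when 80 ≥ 538 − 41·p*, i.e. p* ≥ 11.17.
Both must hold, so p* = max(8.16, 11.17) = 11.17. The moderate-case type's constraint binds.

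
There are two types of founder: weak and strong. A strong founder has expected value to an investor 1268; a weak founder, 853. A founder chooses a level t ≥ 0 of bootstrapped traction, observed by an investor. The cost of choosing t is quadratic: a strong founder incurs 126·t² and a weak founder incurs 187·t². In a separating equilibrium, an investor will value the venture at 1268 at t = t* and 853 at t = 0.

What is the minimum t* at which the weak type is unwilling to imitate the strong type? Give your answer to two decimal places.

1.49

The weak type at t = 0 receives 853; imitating at t* yields 1268 − 187·t*².
Indifference: 853 = 1268 − 187·t*², so t*² = (1268 − 853) / 187 ≈ 2.2193.
t* = √2.2193 ≈ 1.49.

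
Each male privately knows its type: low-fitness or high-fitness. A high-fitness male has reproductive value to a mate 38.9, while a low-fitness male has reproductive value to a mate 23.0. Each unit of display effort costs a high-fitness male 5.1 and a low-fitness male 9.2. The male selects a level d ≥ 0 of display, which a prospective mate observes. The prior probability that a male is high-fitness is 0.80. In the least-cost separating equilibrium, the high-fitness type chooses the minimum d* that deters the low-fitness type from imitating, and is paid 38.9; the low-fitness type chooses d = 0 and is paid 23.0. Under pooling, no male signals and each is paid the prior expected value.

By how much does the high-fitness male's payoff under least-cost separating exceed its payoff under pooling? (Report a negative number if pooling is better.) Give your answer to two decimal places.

Least-cost separating signal: d* solves 23.0 = 38.9 − 9.2·d*, so d* = (38.9 − 23.0)/9.2 ≈ 1.7283.
High-fitness type's separating payoff: 38.9 − 5.1 × d* = 38.9 − 5.1 × (38.9 − 23.0)/9.2 = 38.9 − 81.09/9.2 ≈ 30.0859.
Pooling payoff: 0.80 × 38.9 + 0.20 × 23.0 = 35.72.
Difference: 30.0859 − 35.72 = -5.6341, i.e. -5.63 to two decimal places.
The high-fitness type would prefer the pooling outcome.

-5.63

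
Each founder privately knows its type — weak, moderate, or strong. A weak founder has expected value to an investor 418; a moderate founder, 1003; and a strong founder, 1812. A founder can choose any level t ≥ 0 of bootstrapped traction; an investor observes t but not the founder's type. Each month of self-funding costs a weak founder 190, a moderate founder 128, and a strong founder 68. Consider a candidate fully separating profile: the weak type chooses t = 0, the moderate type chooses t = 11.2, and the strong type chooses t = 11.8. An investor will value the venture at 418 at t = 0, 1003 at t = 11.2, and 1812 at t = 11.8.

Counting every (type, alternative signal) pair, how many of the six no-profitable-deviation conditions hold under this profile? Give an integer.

Weak (own payoff 418): to t=11.2 gives 1003 − 190×11.2 = -1125 → no gain ✓; to t=11.8 gives 1812 − 190×11.8 = -430 → no gain ✓.
Moderate (own payoff 1003 − 128×11.2 = -430.6): to t=0 gives 418 → profitable ✗; to t=11.8 gives 1812 − 128×11.8 = 301.6 → profitable ✗.
Strong (own payoff 1812 − 68×11.8 = 1009.6): to t=0 gives 418 → no gain ✓; to t=11.2 gives 1003 − 68×11.2 = 241.4 → no gain ✓.
4 of the 6 constraints hold; not an equilibrium.

4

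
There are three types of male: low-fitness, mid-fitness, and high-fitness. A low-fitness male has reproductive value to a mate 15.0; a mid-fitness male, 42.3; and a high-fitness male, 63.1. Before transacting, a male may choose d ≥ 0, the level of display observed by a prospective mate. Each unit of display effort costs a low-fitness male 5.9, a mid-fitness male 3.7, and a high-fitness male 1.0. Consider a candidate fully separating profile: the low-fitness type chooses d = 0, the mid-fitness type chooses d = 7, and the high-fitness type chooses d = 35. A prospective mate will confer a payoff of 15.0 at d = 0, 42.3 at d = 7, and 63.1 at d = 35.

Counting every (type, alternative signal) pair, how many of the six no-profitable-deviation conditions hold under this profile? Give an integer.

Mid-fitness (own payoff 42.3 − 3.7×7 = 16.4): to d=0 gives 15.0 → no gain ✓; to d=35 gives 63.1 − 3.7×35 = -66.4 → no gain ✓.
High-fitness (own payoff 63.1 − 1.0×35 = 28.1): to d=0 gives 15.0 → no gain ✓; to d=7 gives 42.3 − 1.0×7 = 35.3 → profitable ✗.
Low-fitness (own payoff 15.0): to d=7 gives 42.3 − 5.9×7 = 1 → no gain ✓; to d=35 gives 63.1 − 5.9×35 = -143.4 → no gain ✓.
5 of the 6 constraints hold; not an equilibrium.

5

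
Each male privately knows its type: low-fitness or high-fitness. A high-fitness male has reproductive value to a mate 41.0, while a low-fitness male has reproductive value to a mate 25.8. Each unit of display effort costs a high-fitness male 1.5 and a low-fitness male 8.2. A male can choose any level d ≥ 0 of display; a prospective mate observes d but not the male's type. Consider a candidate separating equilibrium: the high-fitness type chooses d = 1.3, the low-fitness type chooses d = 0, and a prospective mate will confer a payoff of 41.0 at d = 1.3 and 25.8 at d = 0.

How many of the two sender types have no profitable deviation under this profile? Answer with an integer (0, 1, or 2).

Low-fitness type: stay at 0 → 25.8; mimic → 41.0 − 8.2 × 1.3 = 30.34. IC fails (25.8 < 30.34).
High-fitness type: signal → 41.0 − 1.5 × 1.3 = 39.05; deviate to 0 → 25.8. IC holds (39.05 ≥ 25.8).
1 of 2 constraints hold, so this profile is not an equilibrium.

1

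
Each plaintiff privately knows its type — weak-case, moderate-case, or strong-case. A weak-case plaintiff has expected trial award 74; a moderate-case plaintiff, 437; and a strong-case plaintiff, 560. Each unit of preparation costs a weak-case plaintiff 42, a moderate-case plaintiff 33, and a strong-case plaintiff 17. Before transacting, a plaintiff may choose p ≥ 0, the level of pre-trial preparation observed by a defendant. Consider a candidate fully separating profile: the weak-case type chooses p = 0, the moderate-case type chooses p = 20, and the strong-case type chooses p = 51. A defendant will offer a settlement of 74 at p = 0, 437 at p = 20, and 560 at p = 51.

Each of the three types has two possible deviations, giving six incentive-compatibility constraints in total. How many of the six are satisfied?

Strong-case (own payoff 560 − 17×51 = -307): to p=0 gives 74 → profitable ✗; to p=20 gives 437 − 17×20 = 97 → profitable ✗.
Weak-case (own payoff 74): to p=20 gives 437 − 42×20 = -403 → no gain ✓; to p=51 gives 560 − 42×51 = -1582 → no gain ✓.
Moderate-case (own payoff 437 − 33×20 = -223): to p=0 gives 74 → profitable ✗; to p=51 gives 560 − 33×51 = -1123 → no gain ✓.
3 of the 6 constraints hold; not an equilibrium.

3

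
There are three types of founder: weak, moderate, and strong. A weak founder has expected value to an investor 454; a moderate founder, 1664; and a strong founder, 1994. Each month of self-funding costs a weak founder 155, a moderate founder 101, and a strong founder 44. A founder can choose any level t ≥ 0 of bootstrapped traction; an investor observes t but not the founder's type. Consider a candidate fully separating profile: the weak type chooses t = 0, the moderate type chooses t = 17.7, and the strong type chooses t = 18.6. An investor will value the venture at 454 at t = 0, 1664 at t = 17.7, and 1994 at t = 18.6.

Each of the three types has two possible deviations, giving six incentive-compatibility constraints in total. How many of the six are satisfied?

Weak (own payoff 454): to t=17.7 gives 1664 − 155×17.7 = -1079.5 → no gain ✓; to t=18.6 gives 1994 − 155×18.6 = -889 → no gain ✓.
Strong (own payoff 1994 − 44×18.6 = 1175.6): to t=0 gives 454 → no gain ✓; to t=17.7 gives 1664 − 44×17.7 = 885.2 → no gain ✓.
Moderate (own payoff 1664 − 101×17.7 = -123.7): to t=0 gives 454 → profitable ✗; to t=18.6 gives 1994 − 101×18.6 = 115.4 → profitable ✗.
4 of the 6 constraints hold; not an equilibrium.

4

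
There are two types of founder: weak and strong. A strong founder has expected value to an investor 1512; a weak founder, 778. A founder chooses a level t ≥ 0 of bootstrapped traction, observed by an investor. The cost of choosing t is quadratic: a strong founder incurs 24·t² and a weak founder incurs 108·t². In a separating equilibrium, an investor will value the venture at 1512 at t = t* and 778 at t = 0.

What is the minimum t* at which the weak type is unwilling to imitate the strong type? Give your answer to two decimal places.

The weak type at t = 0 receives 778; imitating at t* yields 1512 − 108·t*².
Indifference: 778 = 1512 − 108·t*², so t*² = (1512 − 778) / 108 ≈ 6.7963.
t* = √6.7963 ≈ 2.61.

2.61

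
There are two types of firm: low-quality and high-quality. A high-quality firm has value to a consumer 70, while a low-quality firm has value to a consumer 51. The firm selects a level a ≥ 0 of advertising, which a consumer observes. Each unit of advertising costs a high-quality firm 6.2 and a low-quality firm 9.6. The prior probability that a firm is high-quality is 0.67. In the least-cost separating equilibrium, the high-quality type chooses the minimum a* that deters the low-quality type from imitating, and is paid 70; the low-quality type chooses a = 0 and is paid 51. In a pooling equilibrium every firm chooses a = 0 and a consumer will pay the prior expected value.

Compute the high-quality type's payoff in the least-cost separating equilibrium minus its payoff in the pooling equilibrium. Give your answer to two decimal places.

Least-cost separating signal: a* solves 51 = 70 − 9.6·a*, so a* = (70 − 51)/9.6 ≈ 1.9792.
High-quality type's separating payoff: 70 − 6.2 × a* = 70 − 6.2 × (70 − 51)/9.6 = 70 − 117.8/9.6 ≈ 57.7292.
Pooling payoff: 0.67 × 70 + 0.33 × 51 = 63.73.
Difference: 57.7292 − 63.73 = -6.0008, i.e. -6.00 to two decimal places.
The high-quality type would prefer the pooling outcome.

-6.00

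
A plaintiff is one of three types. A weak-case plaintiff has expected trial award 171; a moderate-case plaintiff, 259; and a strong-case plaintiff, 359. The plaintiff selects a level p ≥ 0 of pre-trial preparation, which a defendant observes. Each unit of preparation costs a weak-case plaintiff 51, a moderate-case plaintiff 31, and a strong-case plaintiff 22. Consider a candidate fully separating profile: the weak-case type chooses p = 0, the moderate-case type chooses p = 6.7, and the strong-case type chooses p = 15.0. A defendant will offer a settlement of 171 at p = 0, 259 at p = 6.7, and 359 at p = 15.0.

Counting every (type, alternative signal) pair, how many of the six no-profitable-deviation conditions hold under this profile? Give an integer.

Strong-case (own payoff 359 − 22×15.0 = 29): to p=0 gives 171 → profitable ✗; to p=6.7 gives 259 − 22×6.7 = 111.6 → profitable ✗.
Weak-case (own payoff 171): to p=6.7 gives 259 − 51×6.7 = -82.7 → no gain ✓; to p=15.0 gives 359 − 51×15.0 = -406 → no gain ✓.
Moderate-case (own payoff 259 − 31×6.7 = 51.3): to p=0 gives 171 → profitable ✗; to p=15.0 gives 359 − 31×15.0 = -106 → no gain ✓.
3 of the 6 constraints hold; not an equilibrium.

3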